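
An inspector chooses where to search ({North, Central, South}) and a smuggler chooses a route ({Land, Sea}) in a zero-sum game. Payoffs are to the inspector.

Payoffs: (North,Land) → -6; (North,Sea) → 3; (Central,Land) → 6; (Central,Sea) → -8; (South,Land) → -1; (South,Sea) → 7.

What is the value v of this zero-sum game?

Row minima: North → -6, Central → -8, South → -1; maximin = -1.
Column maxima: Land → 6, Sea → 7; minimax = 6.
-1 ≠ 6, so there is no saddle point; optimal play is mixed.
North is strictly dominated by South, so the inspector never plays it.
On the remaining 2×2 (Central, South vs Land, Sea):
Let the inspector play Central with probability p. Expected payoff against Land: 6p + (-1)(1−p) = 7p − 1; against Sea: (-8)p + 7(1−p) = −15p + 7.
Setting these equal: 7p − 1 = −15p + 7 ⇒ 22p = 8 ⇒ p = 4/11, and the value is (7)·(4/11) − 1 = 17/11.
For the smuggler: with q = P(Land), equating Central's and South's payoffs gives 14q − 8 = −8q + 7 ⇒ q = 15/22.

17/11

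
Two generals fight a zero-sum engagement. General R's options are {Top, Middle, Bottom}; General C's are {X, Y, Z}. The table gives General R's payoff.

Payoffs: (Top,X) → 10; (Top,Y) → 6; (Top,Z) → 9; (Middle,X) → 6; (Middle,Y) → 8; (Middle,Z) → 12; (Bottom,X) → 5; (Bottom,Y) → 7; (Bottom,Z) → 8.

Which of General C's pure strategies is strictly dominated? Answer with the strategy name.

Z

Y holds General R's payoff strictly below Z in every row: 6 < 9, 8 < 12, 7 < 8.
So Z is strictly dominated for General C.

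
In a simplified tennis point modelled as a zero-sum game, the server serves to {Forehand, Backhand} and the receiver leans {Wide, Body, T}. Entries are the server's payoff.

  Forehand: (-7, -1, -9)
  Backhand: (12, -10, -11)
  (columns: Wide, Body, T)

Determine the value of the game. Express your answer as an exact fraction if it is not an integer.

Row minima: Forehand → -9, Backhand → -11; maximin = -9.
Column maxima: Wide → 12, Body → -1, T → -9; minimax = -9.
Since maximin = minimax = -9, there is a saddle point and the value is -9.

-9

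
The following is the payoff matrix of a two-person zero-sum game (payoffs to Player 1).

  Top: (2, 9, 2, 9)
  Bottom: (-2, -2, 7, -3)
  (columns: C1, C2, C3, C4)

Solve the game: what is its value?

Row minima: Top → 2, Bottom → -3; maximin = 2.
Column maxima: C1 → 2, C2 → 9, C3 → 7, C4 → 9; minimax = 2.
Since maximin = minimax = 2, there is a saddle point and the value is 2.

2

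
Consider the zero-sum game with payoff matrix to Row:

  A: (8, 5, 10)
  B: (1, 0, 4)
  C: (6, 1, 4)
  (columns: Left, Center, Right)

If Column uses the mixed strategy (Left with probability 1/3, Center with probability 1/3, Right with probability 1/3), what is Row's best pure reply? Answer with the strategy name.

Expected payoff of A: (1/3)·8 + (1/3)·5 + (1/3)·10 = 23/3.
Expected payoff of B: (1/3)·1 + (1/3)·0 + (1/3)·4 = 5/3.
Expected payoff of C: (1/3)·6 + (1/3)·1 + (1/3)·4 = 11/3.
The largest is 23/3, so Row's best response is A.

A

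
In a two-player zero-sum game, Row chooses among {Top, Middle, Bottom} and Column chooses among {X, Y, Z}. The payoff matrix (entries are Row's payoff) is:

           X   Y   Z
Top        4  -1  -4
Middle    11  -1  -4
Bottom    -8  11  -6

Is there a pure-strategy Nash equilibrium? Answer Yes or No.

Row minima: Top → -4, Middle → -4, Bottom → -8; maximin = -4.
Column maxima: X → 11, Y → 11, Z → -4; minimax = -4.
maximin = minimax = -4, so a saddle point exists.

Yes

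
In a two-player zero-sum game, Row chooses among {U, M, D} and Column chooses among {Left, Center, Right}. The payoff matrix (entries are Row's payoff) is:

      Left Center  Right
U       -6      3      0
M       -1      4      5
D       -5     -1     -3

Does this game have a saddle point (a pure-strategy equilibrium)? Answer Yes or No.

Row minima: U → -6, M → -1, D → -5; maximin = -1.
Column maxima: Left → -1, Center → 4, Right → 5; minimax = -1.
maximin = minimax = -1, so a saddle point exists.

Yes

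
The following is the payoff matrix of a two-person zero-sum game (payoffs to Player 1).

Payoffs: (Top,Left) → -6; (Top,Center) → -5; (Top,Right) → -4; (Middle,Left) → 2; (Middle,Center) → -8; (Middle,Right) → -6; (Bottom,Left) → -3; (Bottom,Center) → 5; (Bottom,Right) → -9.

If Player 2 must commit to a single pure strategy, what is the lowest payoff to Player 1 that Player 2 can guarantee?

-4

Column maxima: Left → 2, Center → 5, Right → -4.
The smallest of these is -4.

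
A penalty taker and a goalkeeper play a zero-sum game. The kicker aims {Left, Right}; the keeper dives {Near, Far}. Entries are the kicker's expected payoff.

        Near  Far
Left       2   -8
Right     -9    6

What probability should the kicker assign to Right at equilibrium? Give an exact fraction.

Row minima: Left → -8, Right → -9; maximin = -8.
Column maxima: Near → 2, Far → 6; minimax = 2.
-8 ≠ 2, so there is no saddle point; optimal play is mixed.
Let the kicker play Left with probability p. Expected payoff against Near: 2p + (-9)(1−p) = 11p − 9; against Far: (-8)p + 6(1−p) = −14p + 6.
Setting these equal: 11p − 9 = −14p + 6 ⇒ 25p = 15 ⇒ p = 3/5, and the value is (11)·(3/5) − 9 = -12/5.
For the keeper: with q = P(Near), equating Left's and Right's payoffs gives 10q − 8 = −15q + 6 ⇒ q = 14/25.

2/5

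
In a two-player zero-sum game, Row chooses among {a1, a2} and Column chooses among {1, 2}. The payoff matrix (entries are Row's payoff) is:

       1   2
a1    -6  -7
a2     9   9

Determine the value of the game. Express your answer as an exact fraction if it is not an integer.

Row minima: a1 → -7, a2 → 9; maximin = 9.
Column maxima: 1 → 9, 2 → 9; minimax = 9.
Since maximin = minimax = 9, there is a saddle point and the value is 9.

9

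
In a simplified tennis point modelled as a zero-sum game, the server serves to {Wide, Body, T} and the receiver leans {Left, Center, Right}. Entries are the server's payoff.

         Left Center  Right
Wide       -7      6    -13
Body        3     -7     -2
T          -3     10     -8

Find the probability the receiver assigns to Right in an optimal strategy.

Row minima: Wide → -13, Body → -7, T → -8; maximin = -7.
Column maxima: Left → 3, Center → 10, Right → -2; minimax = -2.
-7 ≠ -2, so there is no saddle point; optimal play is mixed.
Wide is strictly dominated by T, so the server never plays it.
Left is strictly dominated by Right (it gives the server strictly more in every row), so the receiver never plays it.
On the remaining 2×2 (Body, T vs Center, Right):
Let the server play Body with probability p. Expected payoff against Center: (-7)p + 10(1−p) = −17p + 10; against Right: (-2)p + (-8)(1−p) = 6p − 8.
Setting these equal: −17p + 10 = 6p − 8 ⇒ −23p = -18 ⇒ p = 18/23, and the value is (-17)·(18/23) + 10 = -76/23.
For the receiver: with q = P(Center), equating Body's and T's payoffs gives −5q − 2 = 18q − 8 ⇒ q = 6/23.

17/23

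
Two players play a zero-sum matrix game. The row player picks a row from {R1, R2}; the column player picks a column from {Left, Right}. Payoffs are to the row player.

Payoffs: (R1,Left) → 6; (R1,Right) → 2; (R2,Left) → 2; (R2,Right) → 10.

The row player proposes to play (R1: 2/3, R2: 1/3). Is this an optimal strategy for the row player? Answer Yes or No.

Against Left this mix gives (2/3)·6 + (1/3)·2 = 14/3.
Against Right this mix gives (2/3)·2 + (1/3)·10 = 14/3.
All of the column player's active replies (Left, Right) yield 14/3, and no column does worse for the row player. The mix makes the column player indifferent and guarantees 14/3, so it is optimal.

Yes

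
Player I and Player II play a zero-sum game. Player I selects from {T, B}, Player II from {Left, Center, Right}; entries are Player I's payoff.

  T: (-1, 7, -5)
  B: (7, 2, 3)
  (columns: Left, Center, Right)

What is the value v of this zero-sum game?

Row minima: T → -5, B → 2; maximin = 2.
Column maxima: Left → 7, Center → 7, Right → 3; minimax = 3.
2 ≠ 3, so there is no saddle point; optimal play is mixed.
Left is strictly dominated by Right (it gives Player I strictly more in every row), so Player II never plays it.
On the remaining 2×2 (T, B vs Center, Right):
Let Player I play T with probability p. Expected payoff against Center: 7p + 2(1−p) = 5p + 2; against Right: (-5)p + 3(1−p) = −8p + 3.
Setting these equal: 5p + 2 = −8p + 3 ⇒ 13p = 1 ⇒ p = 1/13, and the value is (5)·(1/13) + 2 = 31/13.
For Player II: with q = P(Center), equating T's and B's payoffs gives 12q − 5 = −q + 3 ⇒ q = 8/13.

31/13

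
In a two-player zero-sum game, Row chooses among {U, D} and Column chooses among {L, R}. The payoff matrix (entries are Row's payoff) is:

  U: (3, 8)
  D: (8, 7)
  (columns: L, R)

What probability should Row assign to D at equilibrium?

5/6

Row minima: U → 3, D → 7; maximin = 7.
Column maxima: L → 8, R → 8; minimax = 8.
7 ≠ 8, so there is no saddle point; optimal play is mixed.
Let Row play U with probability p. Expected payoff against L: 3p + 8(1−p) = −5p + 8; against R: 8p + 7(1−p) = p + 7.
Setting these equal: −5p + 8 = p + 7 ⇒ −6p = -1 ⇒ p = 1/6, and the value is (-5)·(1/6) + 8 = 43/6.
For Column: with q = P(L), equating U's and D's payoffs gives −5q + 8 = q + 7 ⇒ q = 1/6.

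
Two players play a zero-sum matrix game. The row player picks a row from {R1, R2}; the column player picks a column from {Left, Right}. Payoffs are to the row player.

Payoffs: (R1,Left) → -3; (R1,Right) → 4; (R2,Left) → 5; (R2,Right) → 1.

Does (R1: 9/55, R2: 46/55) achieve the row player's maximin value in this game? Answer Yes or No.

Against Left this mix gives (9/55)·(-3) + (46/55)·5 = 203/55.
Against Right this mix gives (9/55)·4 + (46/55)·1 = 82/55.
The column player will play Right, holding the row player to 82/55. Shifting weight toward the row that does better against Right would raise this floor (the equalizing mix achieves 23/11 against both Right and Left), so the proposed strategy is not optimal.

No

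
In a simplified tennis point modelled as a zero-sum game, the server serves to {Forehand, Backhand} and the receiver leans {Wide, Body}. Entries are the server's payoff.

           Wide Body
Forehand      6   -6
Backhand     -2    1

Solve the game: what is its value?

Row minima: Forehand → -6, Backhand → -2; maximin = -2.
Column maxima: Wide → 6, Body → 1; minimax = 1.
-2 ≠ 1, so there is no saddle point; optimal play is mixed.
Let the server play Forehand with probability p. Expected payoff against Wide: 6p + (-2)(1−p) = 8p − 2; against Body: (-6)p + 1(1−p) = −7p + 1.
Setting these equal: 8p − 2 = −7p + 1 ⇒ 15p = 3 ⇒ p = 1/5, and the value is (8)·(1/5) − 2 = -2/5.
For the receiver: with q = P(Wide), equating Forehand's and Backhand's payoffs gives 12q − 6 = −3q + 1 ⇒ q = 7/15.

-2/5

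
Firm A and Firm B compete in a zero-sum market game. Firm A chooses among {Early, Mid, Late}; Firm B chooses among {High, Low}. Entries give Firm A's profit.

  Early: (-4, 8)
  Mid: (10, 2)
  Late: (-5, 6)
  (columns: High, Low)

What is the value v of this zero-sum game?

Row minima: Early → -4, Mid → 2, Late → -5; maximin = 2.
Column maxima: High → 10, Low → 8; minimax = 8.
2 ≠ 8, so there is no saddle point; optimal play is mixed.
Late is strictly dominated by Early, so Firm A never plays it.
On the remaining 2×2 (Early, Mid vs High, Low):
Let Firm A play Early with probability p. Expected payoff against High: (-4)p + 10(1−p) = −14p + 10; against Low: 8p + 2(1−p) = 6p + 2.
Setting these equal: −14p + 10 = 6p + 2 ⇒ −20p = -8 ⇒ p = 2/5, and the value is (-14)·(2/5) + 10 = 22/5.
For Firm B: with q = P(High), equating Early's and Mid's payoffs gives −12q + 8 = 8q + 2 ⇒ q = 3/10.

22/5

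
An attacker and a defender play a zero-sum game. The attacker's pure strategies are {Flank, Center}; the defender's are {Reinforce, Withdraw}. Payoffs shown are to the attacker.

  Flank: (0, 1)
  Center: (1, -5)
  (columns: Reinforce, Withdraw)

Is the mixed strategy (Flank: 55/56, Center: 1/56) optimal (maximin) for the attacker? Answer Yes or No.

No

Against Reinforce this mix gives (55/56)·0 + (1/56)·1 = 1/56.
Against Withdraw this mix gives (55/56)·1 + (1/56)·(-5) = 25/28.
The defender will play Reinforce, holding the attacker to 1/56. Shifting weight toward the row that does better against Reinforce would raise this floor (the equalizing mix achieves 1/7 against both Reinforce and Withdraw), so the proposed strategy is not optimal.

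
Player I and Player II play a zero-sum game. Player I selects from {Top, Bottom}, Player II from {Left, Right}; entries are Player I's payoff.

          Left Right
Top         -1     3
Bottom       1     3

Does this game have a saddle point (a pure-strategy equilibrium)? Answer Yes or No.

Row minima: Top → -1, Bottom → 1; maximin = 1.
Column maxima: Left → 1, Right → 3; minimax = 1.
maximin = minimax = 1, so a saddle point exists.

Yes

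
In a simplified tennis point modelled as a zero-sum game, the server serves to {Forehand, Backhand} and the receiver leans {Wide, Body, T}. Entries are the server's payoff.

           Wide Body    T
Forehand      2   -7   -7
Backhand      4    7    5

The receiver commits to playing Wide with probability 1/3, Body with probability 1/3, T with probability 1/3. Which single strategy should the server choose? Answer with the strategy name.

Backhand

Expected payoff of Forehand: (1/3)·2 + (1/3)·(-7) + (1/3)·(-7) = -4.
Expected payoff of Backhand: (1/3)·4 + (1/3)·7 + (1/3)·5 = 16/3.
The largest is 16/3, so the server's best response is Backhand.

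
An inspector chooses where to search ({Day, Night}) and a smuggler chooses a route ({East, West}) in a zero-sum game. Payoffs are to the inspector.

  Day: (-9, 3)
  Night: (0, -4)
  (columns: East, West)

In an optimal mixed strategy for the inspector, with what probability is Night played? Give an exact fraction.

Row minima: Day → -9, Night → -4; maximin = -4.
Column maxima: East → 0, West → 3; minimax = 0.
-4 ≠ 0, so there is no saddle point; optimal play is mixed.
Let the inspector play Day with probability p. Expected payoff against East: (-9)p + 0(1−p) = −9p; against West: 3p + (-4)(1−p) = 7p − 4.
Setting these equal: −9p = 7p − 4 ⇒ −16p = -4 ⇒ p = 1/4, and the value is (-9)·(1/4) = -9/4.
For the smuggler: with q = P(East), equating Day's and Night's payoffs gives −12q + 3 = 4q − 4 ⇒ q = 7/16.

3/4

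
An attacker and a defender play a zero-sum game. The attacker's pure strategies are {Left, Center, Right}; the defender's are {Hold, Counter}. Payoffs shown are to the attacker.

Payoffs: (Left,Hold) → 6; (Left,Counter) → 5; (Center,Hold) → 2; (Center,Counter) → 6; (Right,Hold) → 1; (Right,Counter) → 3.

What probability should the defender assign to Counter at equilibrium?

4/5

Row minima: Left → 5, Center → 2, Right → 1; maximin = 5.
Column maxima: Hold → 6, Counter → 6; minimax = 6.
5 ≠ 6, so there is no saddle point; optimal play is mixed.
Right is strictly dominated by Left, so the attacker never plays it.
On the remaining 2×2 (Left, Center vs Hold, Counter):
Let the attacker play Left with probability p. Expected payoff against Hold: 6p + 2(1−p) = 4p + 2; against Counter: 5p + 6(1−p) = −p + 6.
Setting these equal: 4p + 2 = −p + 6 ⇒ 5p = 4 ⇒ p = 4/5, and the value is (4)·(4/5) + 2 = 26/5.
For the defender: with q = P(Hold), equating Left's and Center's payoffs gives q + 5 = −4q + 6 ⇒ q = 1/5.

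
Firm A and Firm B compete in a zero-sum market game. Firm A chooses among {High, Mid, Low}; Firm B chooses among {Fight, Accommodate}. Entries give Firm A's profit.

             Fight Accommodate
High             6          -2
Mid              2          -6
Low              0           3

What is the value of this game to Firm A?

Row minima: High → -2, Mid → -6, Low → 0; maximin = 0.
Column maxima: Fight → 6, Accommodate → 3; minimax = 3.
0 ≠ 3, so there is no saddle point; optimal play is mixed.
Mid is strictly dominated by High, so Firm A never plays it.
On the remaining 2×2 (High, Low vs Fight, Accommodate):
Let Firm A play High with probability p. Expected payoff against Fight: 6p + 0(1−p) = 6p; against Accommodate: (-2)p + 3(1−p) = −5p + 3.
Setting these equal: 6p = −5p + 3 ⇒ 11p = 3 ⇒ p = 3/11, and the value is (6)·(3/11) = 18/11.
For Firm B: with q = P(Fight), equating High's and Low's payoffs gives 8q − 2 = −3q + 3 ⇒ q = 5/11.

18/11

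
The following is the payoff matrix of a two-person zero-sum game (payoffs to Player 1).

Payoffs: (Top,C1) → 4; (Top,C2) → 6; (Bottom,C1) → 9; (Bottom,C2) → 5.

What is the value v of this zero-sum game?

Row minima: Top → 4, Bottom → 5; maximin = 5.
Column maxima: C1 → 9, C2 → 6; minimax = 6.
5 ≠ 6, so there is no saddle point; optimal play is mixed.
Let Player 1 play Top with probability p. Expected payoff against C1: 4p + 9(1−p) = −5p + 9; against C2: 6p + 5(1−p) = p + 5.
Setting these equal: −5p + 9 = p + 5 ⇒ −6p = -4 ⇒ p = 2/3, and the value is (-5)·(2/3) + 9 = 17/3.
For Player 2: with q = P(C1), equating Top's and Bottom's payoffs gives −2q + 6 = 4q + 5 ⇒ q = 1/6.

17/3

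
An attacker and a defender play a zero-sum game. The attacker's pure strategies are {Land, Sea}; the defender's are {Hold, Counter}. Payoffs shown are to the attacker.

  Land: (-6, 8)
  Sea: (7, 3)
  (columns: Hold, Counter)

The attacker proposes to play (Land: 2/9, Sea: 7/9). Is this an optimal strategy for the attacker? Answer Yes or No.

Yes

Against Hold this mix gives (2/9)·(-6) + (7/9)·7 = 37/9.
Against Counter this mix gives (2/9)·8 + (7/9)·3 = 37/9.
All of the defender's active replies (Hold, Counter) yield 37/9, and no column does worse for the attacker. The mix makes the defender indifferent and guarantees 37/9, so it is optimal.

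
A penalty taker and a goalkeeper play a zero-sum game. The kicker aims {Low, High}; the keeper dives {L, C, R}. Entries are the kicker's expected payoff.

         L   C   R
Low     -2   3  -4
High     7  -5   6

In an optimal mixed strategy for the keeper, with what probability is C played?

Row minima: Low → -4, High → -5; maximin = -4.
Column maxima: L → 7, C → 3, R → 6; minimax = 3.
-4 ≠ 3, so there is no saddle point; optimal play is mixed.
L is strictly dominated by R (it gives the kicker strictly more in every row), so the keeper never plays it.
On the remaining 2×2 (Low, High vs C, R):
Let the kicker play Low with probability p. Expected payoff against C: 3p + (-5)(1−p) = 8p − 5; against R: (-4)p + 6(1−p) = −10p + 6.
Setting these equal: 8p − 5 = −10p + 6 ⇒ 18p = 11 ⇒ p = 11/18, and the value is (8)·(11/18) − 5 = -1/9.
For the keeper: with q = P(C), equating Low's and High's payoffs gives 7q − 4 = −11q + 6 ⇒ q = 5/9.

5/9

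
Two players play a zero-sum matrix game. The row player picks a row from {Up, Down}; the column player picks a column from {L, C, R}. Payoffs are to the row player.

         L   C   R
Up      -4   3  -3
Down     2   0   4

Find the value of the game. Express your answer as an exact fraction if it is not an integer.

Row minima: Up → -4, Down → 0; maximin = 0.
Column maxima: L → 2, C → 3, R → 4; minimax = 2.
0 ≠ 2, so there is no saddle point; optimal play is mixed.
R is strictly dominated by L (it gives the row player strictly more in every row), so the column player never plays it.
On the remaining 2×2 (Up, Down vs L, C):
Let the row player play Up with probability p. Expected payoff against L: (-4)p + 2(1−p) = −6p + 2; against C: 3p + 0(1−p) = 3p.
Setting these equal: −6p + 2 = 3p ⇒ −9p = -2 ⇒ p = 2/9, and the value is (-6)·(2/9) + 2 = 2/3.
For the column player: with q = P(L), equating Up's and Down's payoffs gives −7q + 3 = 2q ⇒ q = 1/3.

2/3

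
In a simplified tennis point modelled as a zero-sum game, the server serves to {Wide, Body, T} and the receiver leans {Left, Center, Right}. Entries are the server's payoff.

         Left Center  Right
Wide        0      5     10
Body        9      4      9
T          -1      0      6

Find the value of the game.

Row minima: Wide → 0, Body → 4, T → -1; maximin = 4.
Column maxima: Left → 9, Center → 5, Right → 10; minimax = 5.
4 ≠ 5, so there is no saddle point; optimal play is mixed.
T is strictly dominated by Wide, so the server never plays it.
Right is strictly dominated by Center (it gives the server strictly more in every row), so the receiver never plays it.
On the remaining 2×2 (Wide, Body vs Left, Center):
Let the server play Wide with probability p. Expected payoff against Left: 0p + 9(1−p) = −9p + 9; against Center: 5p + 4(1−p) = p + 4.
Setting these equal: −9p + 9 = p + 4 ⇒ −10p = -5 ⇒ p = 1/2, and the value is (-9)·(1/2) + 9 = 9/2.
For the receiver: with q = P(Left), equating Wide's and Body's payoffs gives −5q + 5 = 5q + 4 ⇒ q = 1/10.

9/2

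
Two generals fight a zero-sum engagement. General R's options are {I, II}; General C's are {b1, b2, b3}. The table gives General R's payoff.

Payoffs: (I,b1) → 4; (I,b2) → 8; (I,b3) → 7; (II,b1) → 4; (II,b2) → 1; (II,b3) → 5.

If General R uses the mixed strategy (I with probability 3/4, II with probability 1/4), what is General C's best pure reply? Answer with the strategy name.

If General C plays b1, General R's expected payoff is (3/4)·4 + (1/4)·4 = 4.
If General C plays b2, General R's expected payoff is (3/4)·8 + (1/4)·1 = 25/4.
If General C plays b3, General R's expected payoff is (3/4)·7 + (1/4)·5 = 13/2.
General C minimizes General R's payoff; the smallest is 4, so the best response is b1.

b1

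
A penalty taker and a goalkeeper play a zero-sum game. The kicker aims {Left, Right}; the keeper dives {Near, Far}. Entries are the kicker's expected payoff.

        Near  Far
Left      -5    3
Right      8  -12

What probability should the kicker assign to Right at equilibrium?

Row minima: Left → -5, Right → -12; maximin = -5.
Column maxima: Near → 8, Far → 3; minimax = 3.
-5 ≠ 3, so there is no saddle point; optimal play is mixed.
Let the kicker play Left with probability p. Expected payoff against Near: (-5)p + 8(1−p) = −13p + 8; against Far: 3p + (-12)(1−p) = 15p − 12.
Setting these equal: −13p + 8 = 15p − 12 ⇒ −28p = -20 ⇒ p = 5/7, and the value is (-13)·(5/7) + 8 = -9/7.
For the keeper: with q = P(Near), equating Left's and Right's payoffs gives −8q + 3 = 20q − 12 ⇒ q = 15/28.

2/7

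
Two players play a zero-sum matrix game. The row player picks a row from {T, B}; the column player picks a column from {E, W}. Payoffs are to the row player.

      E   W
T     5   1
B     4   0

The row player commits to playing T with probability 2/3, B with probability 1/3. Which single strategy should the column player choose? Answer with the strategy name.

W

If the column player plays E, the row player's expected payoff is (2/3)·5 + (1/3)·4 = 14/3.
If the column player plays W, the row player's expected payoff is (2/3)·1 + (1/3)·0 = 2/3.
The column player minimizes the row player's payoff; the smallest is 2/3, so the best response is W.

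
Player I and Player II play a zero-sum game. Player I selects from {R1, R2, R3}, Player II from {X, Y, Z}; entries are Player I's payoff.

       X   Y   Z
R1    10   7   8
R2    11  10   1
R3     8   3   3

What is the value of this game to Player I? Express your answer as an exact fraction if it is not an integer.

73/10

Row minima: R1 → 7, R2 → 1, R3 → 3; maximin = 7.
Column maxima: X → 11, Y → 10, Z → 8; minimax = 8.
7 ≠ 8, so there is no saddle point; optimal play is mixed.
R3 is strictly dominated by R1, so Player I never plays it.
X is strictly dominated by Y (it gives Player I strictly more in every row), so Player II never plays it.
On the remaining 2×2 (R1, R2 vs Y, Z):
Let Player I play R1 with probability p. Expected payoff against Y: 7p + 10(1−p) = −3p + 10; against Z: 8p + 1(1−p) = 7p + 1.
Setting these equal: −3p + 10 = 7p + 1 ⇒ −10p = -9 ⇒ p = 9/10, and the value is (-3)·(9/10) + 10 = 73/10.
For Player II: with q = P(Y), equating R1's and R2's payoffs gives −q + 8 = 9q + 1 ⇒ q = 7/10.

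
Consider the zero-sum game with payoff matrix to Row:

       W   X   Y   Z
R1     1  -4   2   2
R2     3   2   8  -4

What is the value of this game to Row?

-1

Row minima: R1 → -4, R2 → -4; maximin = -4.
Column maxima: W → 3, X → 2, Y → 8, Z → 2; minimax = 2.
-4 ≠ 2, so there is no saddle point; optimal play is mixed.
W is strictly dominated by X (it gives Row strictly more in every row), so Column never plays it.
Y is strictly dominated by X (it gives Row strictly more in every row), so Column never plays it.
On the remaining 2×2 (R1, R2 vs X, Z):
Let Row play R1 with probability p. Expected payoff against X: (-4)p + 2(1−p) = −6p + 2; against Z: 2p + (-4)(1−p) = 6p − 4.
Setting these equal: −6p + 2 = 6p − 4 ⇒ −12p = -6 ⇒ p = 1/2, and the value is (-6)·(1/2) + 2 = -1.
For Column: with q = P(X), equating R1's and R2's payoffs gives −6q + 2 = 6q − 4 ⇒ q = 1/2.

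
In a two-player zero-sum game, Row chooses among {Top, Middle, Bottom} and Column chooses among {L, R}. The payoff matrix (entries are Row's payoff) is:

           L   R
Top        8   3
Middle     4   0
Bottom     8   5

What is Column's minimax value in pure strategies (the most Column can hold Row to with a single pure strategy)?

Column maxima: L → 8, R → 5.
The smallest of these is 5.

5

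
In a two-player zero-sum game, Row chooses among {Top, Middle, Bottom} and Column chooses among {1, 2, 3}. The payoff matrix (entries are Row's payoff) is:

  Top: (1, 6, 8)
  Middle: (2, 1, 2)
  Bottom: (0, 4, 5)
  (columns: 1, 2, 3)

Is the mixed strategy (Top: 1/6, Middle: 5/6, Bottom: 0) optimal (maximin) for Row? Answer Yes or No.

Yes

Against 1 this mix gives (1/6)·1 + (5/6)·2 = 11/6.
Against 2 this mix gives (1/6)·6 + (5/6)·1 = 11/6.
Against 3 this mix gives (1/6)·8 + (5/6)·2 = 3.
All of Column's active replies (1, 2) yield 11/6, and no column does worse for Row. The mix makes Column indifferent and guarantees 11/6, so it is optimal.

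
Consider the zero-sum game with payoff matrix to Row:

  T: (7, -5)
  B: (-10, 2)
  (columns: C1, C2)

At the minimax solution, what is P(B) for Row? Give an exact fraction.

1/2

Row minima: T → -5, B → -10; maximin = -5.
Column maxima: C1 → 7, C2 → 2; minimax = 2.
-5 ≠ 2, so there is no saddle point; optimal play is mixed.
Let Row play T with probability p. Expected payoff against C1: 7p + (-10)(1−p) = 17p − 10; against C2: (-5)p + 2(1−p) = −7p + 2.
Setting these equal: 17p − 10 = −7p + 2 ⇒ 24p = 12 ⇒ p = 1/2, and the value is (17)·(1/2) − 10 = -3/2.
For Column: with q = P(C1), equating T's and B's payoffs gives 12q − 5 = −12q + 2 ⇒ q = 7/24.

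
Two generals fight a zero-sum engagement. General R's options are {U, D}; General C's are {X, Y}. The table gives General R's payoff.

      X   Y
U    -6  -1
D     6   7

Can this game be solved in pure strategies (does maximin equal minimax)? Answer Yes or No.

Yes

Row minima: U → -6, D → 6; maximin = 6.
Column maxima: X → 6, Y → 7; minimax = 6.
maximin = minimax = 6, so a saddle point exists.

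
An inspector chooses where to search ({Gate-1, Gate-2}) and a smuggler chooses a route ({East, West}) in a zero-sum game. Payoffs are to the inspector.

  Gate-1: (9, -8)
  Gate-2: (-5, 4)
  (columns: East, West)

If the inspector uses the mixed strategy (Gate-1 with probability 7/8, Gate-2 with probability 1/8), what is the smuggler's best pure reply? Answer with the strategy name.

If the smuggler plays East, the inspector's expected payoff is (7/8)·9 + (1/8)·(-5) = 29/4.
If the smuggler plays West, the inspector's expected payoff is (7/8)·(-8) + (1/8)·4 = -13/2.
The smuggler minimizes the inspector's payoff; the smallest is -13/2, so the best response is West.

West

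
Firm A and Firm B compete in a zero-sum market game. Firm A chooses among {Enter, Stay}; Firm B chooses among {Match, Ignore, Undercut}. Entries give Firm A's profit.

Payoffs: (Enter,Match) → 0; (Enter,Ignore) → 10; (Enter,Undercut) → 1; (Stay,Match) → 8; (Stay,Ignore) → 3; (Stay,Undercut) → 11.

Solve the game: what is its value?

Row minima: Enter → 0, Stay → 3; maximin = 3.
Column maxima: Match → 8, Ignore → 10, Undercut → 11; minimax = 8.
3 ≠ 8, so there is no saddle point; optimal play is mixed.
Undercut is strictly dominated by Match (it gives Firm A strictly more in every row), so Firm B never plays it.
On the remaining 2×2 (Enter, Stay vs Match, Ignore):
Let Firm A play Enter with probability p. Expected payoff against Match: 0p + 8(1−p) = −8p + 8; against Ignore: 10p + 3(1−p) = 7p + 3.
Setting these equal: −8p + 8 = 7p + 3 ⇒ −15p = -5 ⇒ p = 1/3, and the value is (-8)·(1/3) + 8 = 16/3.
For Firm B: with q = P(Match), equating Enter's and Stay's payoffs gives −10q + 10 = 5q + 3 ⇒ q = 7/15.

16/3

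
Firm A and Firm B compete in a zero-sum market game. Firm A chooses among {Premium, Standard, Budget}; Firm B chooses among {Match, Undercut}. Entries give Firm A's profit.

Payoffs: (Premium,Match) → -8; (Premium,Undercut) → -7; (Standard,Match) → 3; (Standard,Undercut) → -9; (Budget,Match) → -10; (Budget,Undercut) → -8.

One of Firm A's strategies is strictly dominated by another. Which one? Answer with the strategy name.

Budget

Premium gives a strictly higher payoff than Budget against every column: -8 > -10, -7 > -8.
So Budget is strictly dominated and Firm A never plays it.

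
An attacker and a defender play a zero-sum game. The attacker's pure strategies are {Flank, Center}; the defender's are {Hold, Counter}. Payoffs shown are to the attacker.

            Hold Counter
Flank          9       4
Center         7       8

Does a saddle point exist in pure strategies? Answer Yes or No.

Row minima: Flank → 4, Center → 7; maximin = 7.
Column maxima: Hold → 9, Counter → 8; minimax = 8.
7 ≠ 8, so no pure-strategy equilibrium exists.

No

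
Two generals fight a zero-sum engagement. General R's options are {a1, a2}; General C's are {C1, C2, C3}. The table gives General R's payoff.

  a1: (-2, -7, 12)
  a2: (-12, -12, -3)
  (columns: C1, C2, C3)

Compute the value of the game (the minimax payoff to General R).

Row minima: a1 → -7, a2 → -12; maximin = -7.
Column maxima: C1 → -2, C2 → -7, C3 → 12; minimax = -7.
Since maximin = minimax = -7, there is a saddle point and the value is -7.

-7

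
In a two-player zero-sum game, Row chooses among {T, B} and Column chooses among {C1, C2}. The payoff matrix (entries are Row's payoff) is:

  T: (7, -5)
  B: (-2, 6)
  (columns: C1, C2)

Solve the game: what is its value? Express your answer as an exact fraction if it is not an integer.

8/5

Row minima: T → -5, B → -2; maximin = -2.
Column maxima: C1 → 7, C2 → 6; minimax = 6.
-2 ≠ 6, so there is no saddle point; optimal play is mixed.
Let Row play T with probability p. Expected payoff against C1: 7p + (-2)(1−p) = 9p − 2; against C2: (-5)p + 6(1−p) = −11p + 6.
Setting these equal: 9p − 2 = −11p + 6 ⇒ 20p = 8 ⇒ p = 2/5, and the value is (9)·(2/5) − 2 = 8/5.
For Column: with q = P(C1), equating T's and B's payoffs gives 12q − 5 = −8q + 6 ⇒ q = 11/20.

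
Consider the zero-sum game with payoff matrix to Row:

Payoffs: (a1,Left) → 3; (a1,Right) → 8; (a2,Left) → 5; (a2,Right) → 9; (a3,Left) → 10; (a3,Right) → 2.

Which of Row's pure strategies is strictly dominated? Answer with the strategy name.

a1

a2 gives a strictly higher payoff than a1 against every column: 5 > 3, 9 > 8.
So a1 is strictly dominated and Row never plays it.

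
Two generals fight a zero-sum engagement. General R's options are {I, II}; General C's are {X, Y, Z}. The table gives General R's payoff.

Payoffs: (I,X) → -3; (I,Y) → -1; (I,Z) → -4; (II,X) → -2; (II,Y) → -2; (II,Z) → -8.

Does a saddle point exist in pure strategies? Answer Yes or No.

Yes

Row minima: I → -4, II → -8; maximin = -4.
Column maxima: X → -2, Y → -1, Z → -4; minimax = -4.
maximin = minimax = -4, so a saddle point exists.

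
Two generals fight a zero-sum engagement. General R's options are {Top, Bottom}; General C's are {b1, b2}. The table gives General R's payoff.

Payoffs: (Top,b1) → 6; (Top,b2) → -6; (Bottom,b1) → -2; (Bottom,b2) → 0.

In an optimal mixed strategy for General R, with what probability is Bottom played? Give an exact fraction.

6/7

Row minima: Top → -6, Bottom → -2; maximin = -2.
Column maxima: b1 → 6, b2 → 0; minimax = 0.
-2 ≠ 0, so there is no saddle point; optimal play is mixed.
Let General R play Top with probability p. Expected payoff against b1: 6p + (-2)(1−p) = 8p − 2; against b2: (-6)p + 0(1−p) = −6p.
Setting these equal: 8p − 2 = −6p ⇒ 14p = 2 ⇒ p = 1/7, and the value is (8)·(1/7) − 2 = -6/7.
For General C: with q = P(b1), equating Top's and Bottom's payoffs gives 12q − 6 = −2q ⇒ q = 3/7.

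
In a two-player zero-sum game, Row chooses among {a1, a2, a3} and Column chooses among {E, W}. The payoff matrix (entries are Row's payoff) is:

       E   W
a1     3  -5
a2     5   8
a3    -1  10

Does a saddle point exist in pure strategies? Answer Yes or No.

Row minima: a1 → -5, a2 → 5, a3 → -1; maximin = 5.
Column maxima: E → 5, W → 10; minimax = 5.
maximin = minimax = 5, so a saddle point exists.

Yes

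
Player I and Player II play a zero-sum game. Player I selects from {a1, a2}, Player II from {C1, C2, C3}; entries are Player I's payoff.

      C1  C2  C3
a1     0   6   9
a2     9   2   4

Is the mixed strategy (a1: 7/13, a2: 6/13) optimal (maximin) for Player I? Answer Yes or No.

Yes

Against C1 this mix gives (7/13)·0 + (6/13)·9 = 54/13.
Against C2 this mix gives (7/13)·6 + (6/13)·2 = 54/13.
Against C3 this mix gives (7/13)·9 + (6/13)·4 = 87/13.
All of Player II's active replies (C1, C2) yield 54/13, and no column does worse for Player I. The mix makes Player II indifferent and guarantees 54/13, so it is optimal.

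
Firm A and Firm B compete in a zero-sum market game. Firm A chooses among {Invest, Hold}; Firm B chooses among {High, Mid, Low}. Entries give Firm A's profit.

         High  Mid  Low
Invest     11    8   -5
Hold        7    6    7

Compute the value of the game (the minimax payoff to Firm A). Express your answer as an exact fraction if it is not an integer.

Row minima: Invest → -5, Hold → 6; maximin = 6.
Column maxima: High → 11, Mid → 8, Low → 7; minimax = 7.
6 ≠ 7, so there is no saddle point; optimal play is mixed.
High is strictly dominated by Mid (it gives Firm A strictly more in every row), so Firm B never plays it.
On the remaining 2×2 (Invest, Hold vs Mid, Low):
Let Firm A play Invest with probability p. Expected payoff against Mid: 8p + 6(1−p) = 2p + 6; against Low: (-5)p + 7(1−p) = −12p + 7.
Setting these equal: 2p + 6 = −12p + 7 ⇒ 14p = 1 ⇒ p = 1/14, and the value is (2)·(1/14) + 6 = 43/7.
For Firm B: with q = P(Mid), equating Invest's and Hold's payoffs gives 13q − 5 = −q + 7 ⇒ q = 6/7.

43/7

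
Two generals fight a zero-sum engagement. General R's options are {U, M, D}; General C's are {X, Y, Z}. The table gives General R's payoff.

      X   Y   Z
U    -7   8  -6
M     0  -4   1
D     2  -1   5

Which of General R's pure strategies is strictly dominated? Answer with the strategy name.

D gives a strictly higher payoff than M against every column: 2 > 0, -1 > -4, 5 > 1.
So M is strictly dominated and General R never plays it.

M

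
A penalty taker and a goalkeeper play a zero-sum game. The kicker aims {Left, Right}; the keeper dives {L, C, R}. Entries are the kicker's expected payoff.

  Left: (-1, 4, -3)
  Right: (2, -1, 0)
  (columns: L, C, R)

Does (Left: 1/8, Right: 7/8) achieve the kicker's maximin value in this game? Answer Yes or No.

Against L this mix gives (1/8)·(-1) + (7/8)·2 = 13/8.
Against C this mix gives (1/8)·4 + (7/8)·(-1) = -3/8.
Against R this mix gives (1/8)·(-3) + (7/8)·0 = -3/8.
All of the keeper's active replies (C, R) yield -3/8, and no column does worse for the kicker. The mix makes the keeper indifferent and guarantees -3/8, so it is optimal.

Yes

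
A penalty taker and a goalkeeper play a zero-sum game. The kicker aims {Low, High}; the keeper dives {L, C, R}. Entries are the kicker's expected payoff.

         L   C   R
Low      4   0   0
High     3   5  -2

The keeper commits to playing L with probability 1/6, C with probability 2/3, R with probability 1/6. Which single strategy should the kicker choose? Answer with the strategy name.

Expected payoff of Low: (1/6)·4 + (2/3)·0 + (1/6)·0 = 2/3.
Expected payoff of High: (1/6)·3 + (2/3)·5 + (1/6)·(-2) = 7/2.
The largest is 7/2, so the kicker's best response is High.

High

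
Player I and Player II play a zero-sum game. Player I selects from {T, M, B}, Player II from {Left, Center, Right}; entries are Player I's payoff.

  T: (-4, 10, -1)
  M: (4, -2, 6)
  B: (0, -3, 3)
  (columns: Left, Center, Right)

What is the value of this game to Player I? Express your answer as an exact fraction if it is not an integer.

Row minima: T → -4, M → -2, B → -3; maximin = -2.
Column maxima: Left → 4, Center → 10, Right → 6; minimax = 4.
-2 ≠ 4, so there is no saddle point; optimal play is mixed.
B is strictly dominated by M, so Player I never plays it.
Right is strictly dominated by Left (it gives Player I strictly more in every row), so Player II never plays it.
On the remaining 2×2 (T, M vs Left, Center):
Let Player I play T with probability p. Expected payoff against Left: (-4)p + 4(1−p) = −8p + 4; against Center: 10p + (-2)(1−p) = 12p − 2.
Setting these equal: −8p + 4 = 12p − 2 ⇒ −20p = -6 ⇒ p = 3/10, and the value is (-8)·(3/10) + 4 = 8/5.
For Player II: with q = P(Left), equating T's and M's payoffs gives −14q + 10 = 6q − 2 ⇒ q = 3/5.

8/5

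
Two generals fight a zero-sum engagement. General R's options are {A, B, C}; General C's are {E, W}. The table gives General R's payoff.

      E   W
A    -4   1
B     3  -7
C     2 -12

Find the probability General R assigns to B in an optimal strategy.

Row minima: A → -4, B → -7, C → -12; maximin = -4.
Column maxima: E → 3, W → 1; minimax = 1.
-4 ≠ 1, so there is no saddle point; optimal play is mixed.
C is strictly dominated by B, so General R never plays it.
On the remaining 2×2 (A, B vs E, W):
Let General R play A with probability p. Expected payoff against E: (-4)p + 3(1−p) = −7p + 3; against W: 1p + (-7)(1−p) = 8p − 7.
Setting these equal: −7p + 3 = 8p − 7 ⇒ −15p = -10 ⇒ p = 2/3, and the value is (-7)·(2/3) + 3 = -5/3.
For General C: with q = P(E), equating A's and B's payoffs gives −5q + 1 = 10q − 7 ⇒ q = 8/15.

1/3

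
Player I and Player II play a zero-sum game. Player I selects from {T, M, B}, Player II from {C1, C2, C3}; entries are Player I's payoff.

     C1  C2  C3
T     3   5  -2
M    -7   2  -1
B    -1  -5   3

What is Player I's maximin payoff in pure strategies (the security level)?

Row minima: T → -2, M → -7, B → -5.
The best of these is -2.

-2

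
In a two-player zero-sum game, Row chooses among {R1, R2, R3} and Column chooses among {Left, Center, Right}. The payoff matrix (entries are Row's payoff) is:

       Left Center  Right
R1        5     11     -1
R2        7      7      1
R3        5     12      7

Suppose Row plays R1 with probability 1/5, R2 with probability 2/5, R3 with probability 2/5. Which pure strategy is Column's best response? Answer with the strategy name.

If Column plays Left, Row's expected payoff is (1/5)·5 + (2/5)·7 + (2/5)·5 = 29/5.
If Column plays Center, Row's expected payoff is (1/5)·11 + (2/5)·7 + (2/5)·12 = 49/5.
If Column plays Right, Row's expected payoff is (1/5)·(-1) + (2/5)·1 + (2/5)·7 = 3.
Column minimizes Row's payoff; the smallest is 3, so the best response is Right.

Right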